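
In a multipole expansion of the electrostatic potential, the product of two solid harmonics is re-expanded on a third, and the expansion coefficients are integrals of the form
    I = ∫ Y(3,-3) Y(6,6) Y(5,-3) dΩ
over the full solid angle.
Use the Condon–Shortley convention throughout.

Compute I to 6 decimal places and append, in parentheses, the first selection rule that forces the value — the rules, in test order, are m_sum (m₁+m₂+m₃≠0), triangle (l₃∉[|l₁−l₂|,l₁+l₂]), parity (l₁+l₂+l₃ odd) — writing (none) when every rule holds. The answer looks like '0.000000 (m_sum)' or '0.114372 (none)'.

-0.119512 (none)

Rules hold: Σm=0, L=14 even, 3≤5≤9.
N = 7·13·11 = 1001
Δ = 4!·2!·8!/15! = 1/675675
Racah Σ t=1..3: t=1:−1/8640 t=2:+1/2304 t=3:−1/8640 = 7/34560
⇒ 3j(3 6 5; 0 0 0)² = 7/429, sgn -1
Racah Σ t=4..4: t=4:+1/1935360 = 1/1935360
⇒ 3j(3 6 5; -3 6 -3)² = 1/91, sgn +1
4πI² = N·(3j₀)²·(3jₘ)² = 7/39
I = -1·√(0.179487/4π) = -0.11951207
No selection rule forces the value: the integral is nonzero (none).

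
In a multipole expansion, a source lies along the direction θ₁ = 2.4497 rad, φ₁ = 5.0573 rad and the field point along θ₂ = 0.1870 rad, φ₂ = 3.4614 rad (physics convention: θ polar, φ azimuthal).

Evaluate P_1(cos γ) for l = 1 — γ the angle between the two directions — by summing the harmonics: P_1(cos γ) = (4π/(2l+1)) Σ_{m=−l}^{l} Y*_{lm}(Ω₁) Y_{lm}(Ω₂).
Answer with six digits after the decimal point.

-0.759593

Summing Y*_{l m}(θ₁,φ₁)·Y_{l m}(θ₂,φ₂) over m ∈ [−1, 1]; prefactor 4π/(2·1+1) = 4.188790:
  term(m=-1) = -0.000355+0.014154i   from Y*(Ω₁)=+0.074528-0.207442i, Y(Ω₂)=-0.060975+0.020193i
  term(m=+0) = -0.180629-0.000000i   from Y*(Ω₁)=-0.376243-0.000000i, Y(Ω₂)=+0.480084+0.000000i
  term(m=+1) = -0.000355-0.014154i   from Y*(Ω₁)=-0.074528-0.207442i, Y(Ω₂)=+0.060975+0.020193i
Total Σ_m = -0.181339+0.000000i. Multiply by 4.188790: -0.759593+0.000000i. P_1(cos γ) = -0.759593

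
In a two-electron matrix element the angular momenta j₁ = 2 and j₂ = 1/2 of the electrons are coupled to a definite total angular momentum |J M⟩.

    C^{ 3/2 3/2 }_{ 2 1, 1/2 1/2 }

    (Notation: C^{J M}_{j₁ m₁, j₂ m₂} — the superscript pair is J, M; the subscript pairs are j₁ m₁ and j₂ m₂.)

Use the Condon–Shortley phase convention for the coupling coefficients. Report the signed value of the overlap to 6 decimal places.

triangle: 1!×3!×0!/5! = 6/120
(j±m)!: 3!×1!×1!×0!×3!×0! = 36
prefactor² = (2J+1)×Δ×N² = 36/5
  k=1: −1/(1!×0!×0!×0!×3!×0!) = -1/6
Σ = -1/6  ⇒  CG² = 36/5×(-1/6)² = 1/5
CG = −√(1/5) = -0.447214

-0.447214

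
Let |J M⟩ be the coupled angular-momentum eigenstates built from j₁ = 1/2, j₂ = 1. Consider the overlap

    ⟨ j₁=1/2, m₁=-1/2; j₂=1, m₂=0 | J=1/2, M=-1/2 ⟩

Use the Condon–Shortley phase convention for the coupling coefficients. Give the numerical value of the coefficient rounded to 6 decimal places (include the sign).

-0.577350

triangle: 1!*0!*1!/3! = 1/6
(j±m)!: 0!*1!*1!*1!*0!*1! = 1
prefactor² = (2J+1)*Δ*N² = 1/3
  k=1: −1/(1!*0!*0!*0!*0!*1!) = -1
Σ = -1  ⇒  CG² = 1/3*(-1)² = 1/3
CG = −√(1/3) = -0.577350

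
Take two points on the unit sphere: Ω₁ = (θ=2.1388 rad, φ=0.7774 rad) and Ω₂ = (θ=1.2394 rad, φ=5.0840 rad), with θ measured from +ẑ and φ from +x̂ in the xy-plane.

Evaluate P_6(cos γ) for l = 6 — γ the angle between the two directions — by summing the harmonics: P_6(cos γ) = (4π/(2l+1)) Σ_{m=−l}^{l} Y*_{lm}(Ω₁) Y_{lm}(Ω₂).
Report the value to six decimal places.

Term-by-term m-sum for l=6 (normalisation 4π/13 = 0.966644):
  term(m=-6) = +0.045520-0.038877i   from Y*(Ω₁)=-0.008316-0.173147i, Y(Ω₂)=+0.211421+0.273049i
  term(m=-5) = +0.141468+0.069764i   from Y*(Ω₁)=+0.281585+0.259918i, Y(Ω₂)=+0.394752-0.116621i
  term(m=-4) = -0.000966+0.018429i   from Y*(Ω₁)=-0.393146+0.012582i, Y(Ω₂)=+0.003953-0.046749i
  term(m=-3) = +0.011873-0.004380i   from Y*(Ω₁)=+0.026546-0.027851i, Y(Ω₂)=+0.295308+0.144828i
  term(m=-2) = -0.035922-0.037854i   from Y*(Ω₁)=-0.005351-0.334480i, Y(Ω₂)=+0.114862-0.105560i
  term(m=-1) = -0.018828+0.043822i   from Y*(Ω₁)=+0.122246+0.120306i, Y(Ω₂)=+0.100977+0.259102i
  term(m=+0) = +0.053201+0.000000i   from Y*(Ω₁)=+0.292682-0.000000i, Y(Ω₂)=+0.181770+0.000000i
  term(m=+1) = -0.018828-0.043822i   from Y*(Ω₁)=-0.122246+0.120306i, Y(Ω₂)=-0.100977+0.259102i
  term(m=+2) = -0.035922+0.037854i   from Y*(Ω₁)=-0.005351+0.334480i, Y(Ω₂)=+0.114862+0.105560i
  term(m=+3) = +0.011873+0.004380i   from Y*(Ω₁)=-0.026546-0.027851i, Y(Ω₂)=-0.295308+0.144828i
  term(m=+4) = -0.000966-0.018429i   from Y*(Ω₁)=-0.393146-0.012582i, Y(Ω₂)=+0.003953+0.046749i
  term(m=+5) = +0.141468-0.069764i   from Y*(Ω₁)=-0.281585+0.259918i, Y(Ω₂)=-0.394752-0.116621i
  term(m=+6) = +0.045520+0.038877i   from Y*(Ω₁)=-0.008316+0.173147i, Y(Ω₂)=+0.211421-0.273049i
Total Σ_m = +0.339490+0.000000i. Multiply by 0.966644: +0.328166+0.000000i. P_6(cos γ) = 0.328166

0.328166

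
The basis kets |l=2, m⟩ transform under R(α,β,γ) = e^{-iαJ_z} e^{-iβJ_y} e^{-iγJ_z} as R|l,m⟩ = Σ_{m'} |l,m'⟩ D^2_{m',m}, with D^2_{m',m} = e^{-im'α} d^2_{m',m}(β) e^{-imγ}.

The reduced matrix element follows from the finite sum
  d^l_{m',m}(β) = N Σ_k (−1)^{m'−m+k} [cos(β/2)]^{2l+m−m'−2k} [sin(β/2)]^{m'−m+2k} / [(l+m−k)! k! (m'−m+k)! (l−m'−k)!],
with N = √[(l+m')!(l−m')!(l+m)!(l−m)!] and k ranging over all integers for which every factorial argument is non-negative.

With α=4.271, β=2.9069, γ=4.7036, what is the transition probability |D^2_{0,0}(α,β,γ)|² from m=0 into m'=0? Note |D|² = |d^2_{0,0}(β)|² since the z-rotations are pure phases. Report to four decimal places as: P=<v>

Split into d^2_{0,0}(β=2.9069) × two z-phases.
Half-angle: c=0.117077, s=0.993123. N=√(2·2·2·2)=4.000000
The bounds max(0,m−m')=0 and min(l+m,l−m')=2 give 3 terms
  k=0: (−1)^0·4.0000/(4)·0.1171^4·0.9931^0 = +0.000188
  k=1: (−1)^1·4.0000/(1)·0.1171^2·0.9931^2 = -0.054077
  k=2: (−1)^2·4.0000/(4)·0.1171^0·0.9931^4 = +0.972774
d^2_{0,0}(2.9069) = +0.000188 -0.054077 +0.972774 = +0.918885
|D^2_{0,0}|² = |d^2_{0,0}(β)|² = (+0.918885)² = 0.844349 (the z-rotation phases have unit modulus)

P=0.8443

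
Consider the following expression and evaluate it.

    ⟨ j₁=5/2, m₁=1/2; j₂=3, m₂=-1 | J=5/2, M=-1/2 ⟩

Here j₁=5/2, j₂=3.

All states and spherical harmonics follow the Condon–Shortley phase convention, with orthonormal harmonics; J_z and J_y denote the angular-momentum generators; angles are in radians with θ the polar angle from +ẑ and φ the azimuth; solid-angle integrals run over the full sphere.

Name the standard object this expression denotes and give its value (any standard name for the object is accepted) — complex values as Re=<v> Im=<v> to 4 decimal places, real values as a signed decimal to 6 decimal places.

This is a Clebsch–Gordan (vector-coupling) coefficient.
triangle: 3!·2!·3!/9! = 72/362880
(j±m)!: 3!·2!·2!·4!·2!·3! = 6912
prefactor² = (2J+1)·Δ·N² = 288/35
  k=0: +1/(0!·3!·2!·2!·0!·1!) = 1/24
  k=1: −1/(1!·2!·1!·1!·1!·2!) = -1/4
  k=2: +1/(2!·1!·0!·0!·2!·3!) = 1/24
Σ = -1/6  ⇒  CG² = 288/35·(-1/6)² = 8/35
CG = −√(8/35) = -0.478091

Clebsch–Gordan coefficient, −√(8/35) ≈ -0.478091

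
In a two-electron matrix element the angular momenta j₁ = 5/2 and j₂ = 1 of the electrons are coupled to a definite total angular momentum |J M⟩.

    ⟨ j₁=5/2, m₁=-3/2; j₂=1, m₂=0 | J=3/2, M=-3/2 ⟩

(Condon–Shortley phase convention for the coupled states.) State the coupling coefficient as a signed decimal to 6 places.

j₁+j₂−J=2  J+j₁−j₂=3  J−j₁+j₂=0  j₁+j₂+J+1=6
(j₁±m₁, j₂±m₂, J±M) = (1,4,1,1,0,3)
P² = 48/5
sum k=1..1:
  [1] −1/6 = -1/6
S = -1/6
C² = P²·S² = 4/15 ; C = -0.516398

−√(4/15) = -0.516398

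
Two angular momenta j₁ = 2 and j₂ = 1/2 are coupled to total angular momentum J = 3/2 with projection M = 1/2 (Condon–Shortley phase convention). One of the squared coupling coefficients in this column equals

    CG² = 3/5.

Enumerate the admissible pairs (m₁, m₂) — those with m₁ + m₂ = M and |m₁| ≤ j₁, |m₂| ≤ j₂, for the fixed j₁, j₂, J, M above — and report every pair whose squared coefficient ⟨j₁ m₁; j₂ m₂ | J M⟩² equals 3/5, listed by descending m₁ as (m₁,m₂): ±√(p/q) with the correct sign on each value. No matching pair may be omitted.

Admissible pairs with m₁+m₂ = M = 1/2: (0,1/2), (1,-1/2)
  (m₁,m₂)=(1,-1/2): CG² = 3/5, CG = +√(3/5)   ← matches the target
  (m₁,m₂)=(0,1/2): CG² = 2/5, CG = −√(2/5)
Pairs with CG² = 3/5: (1,-1/2): +√(3/5)

(1,-1/2): +√(3/5)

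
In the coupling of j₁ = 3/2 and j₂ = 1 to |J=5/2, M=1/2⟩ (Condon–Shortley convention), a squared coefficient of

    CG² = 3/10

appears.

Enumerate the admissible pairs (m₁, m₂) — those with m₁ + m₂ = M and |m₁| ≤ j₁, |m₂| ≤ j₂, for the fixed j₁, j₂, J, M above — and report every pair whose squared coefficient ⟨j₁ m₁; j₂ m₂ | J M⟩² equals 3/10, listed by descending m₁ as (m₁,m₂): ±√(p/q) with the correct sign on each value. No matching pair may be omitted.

(-1/2,1): +√(3/10)

Admissible pairs with m₁+m₂ = M = 1/2: (-1/2,1), (1/2,0), (3/2,-1)
  (m₁,m₂)=(3/2,-1): CG² = 1/10, CG = +√(1/10)
  (m₁,m₂)=(1/2,0): CG² = 3/5, CG = +√(3/5)
  (m₁,m₂)=(-1/2,1): CG² = 3/10, CG = +√(3/10)   ← matches the target
Pairs with CG² = 3/10: (-1/2,1): +√(3/10)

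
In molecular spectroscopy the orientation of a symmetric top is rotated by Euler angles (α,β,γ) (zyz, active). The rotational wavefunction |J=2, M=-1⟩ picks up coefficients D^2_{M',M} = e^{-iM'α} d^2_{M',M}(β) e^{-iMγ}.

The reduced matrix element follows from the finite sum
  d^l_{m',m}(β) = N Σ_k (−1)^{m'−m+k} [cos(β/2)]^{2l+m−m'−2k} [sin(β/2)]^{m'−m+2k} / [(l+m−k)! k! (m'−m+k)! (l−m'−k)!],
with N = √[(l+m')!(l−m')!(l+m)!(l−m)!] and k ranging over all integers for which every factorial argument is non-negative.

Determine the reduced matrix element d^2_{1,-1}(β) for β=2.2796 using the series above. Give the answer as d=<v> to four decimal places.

d^2_{1,-1}(β=2.2796) via the finite sum:
With c≡cos(β/2)=0.417776 and s≡sin(β/2)=0.908550, N=[6·1·1·6]^{1/2}=6.000000
k: max(0,(-1)−(1))=0 … min(2+(-1),2−(1))=1
  k=0: (−1)^2·6.0000/(2)·0.4178^2·0.9085^2 = +0.432221
  k=1: (−1)^3·6.0000/(6)·0.4178^0·0.9085^4 = -0.681389
d^2_{1,-1}(2.2796) = +0.432221 -0.681389 = -0.249168

d=-0.2492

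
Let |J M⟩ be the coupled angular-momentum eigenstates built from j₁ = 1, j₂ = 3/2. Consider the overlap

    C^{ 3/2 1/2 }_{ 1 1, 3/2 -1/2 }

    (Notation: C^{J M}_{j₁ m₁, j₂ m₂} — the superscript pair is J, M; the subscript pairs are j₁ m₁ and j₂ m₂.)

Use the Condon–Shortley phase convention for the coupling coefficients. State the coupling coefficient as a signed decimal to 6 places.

triangle: 1!×1!×2!/5! = 2/120
(j±m)!: 2!×0!×1!×2!×2!×1! = 8
prefactor² = (2J+1)×Δ×N² = 8/15
  k=0: +1/(0!×1!×0!×1!×1!×1!) = 1
Σ = 1  ⇒  CG² = 8/15×1² = 8/15
CG = +√(8/15) = +0.730297

+√(8/15) ≈ +0.730297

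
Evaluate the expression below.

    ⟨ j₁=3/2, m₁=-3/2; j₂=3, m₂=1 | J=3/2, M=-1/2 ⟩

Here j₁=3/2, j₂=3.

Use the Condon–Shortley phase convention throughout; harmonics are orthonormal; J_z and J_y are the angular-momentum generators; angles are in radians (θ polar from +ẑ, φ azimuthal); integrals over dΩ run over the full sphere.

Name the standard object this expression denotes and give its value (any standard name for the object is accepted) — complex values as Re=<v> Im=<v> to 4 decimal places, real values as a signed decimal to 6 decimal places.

Clebsch–Gordan coefficient, −√(4/35) ≈ -0.338062

This is a Clebsch–Gordan (vector-coupling) coefficient.
triangle: 3!*0!*3!/7! = 36/5040
(j±m)!: 0!*3!*4!*2!*1!*2! = 576
prefactor² = (2J+1)*Δ*N² = 576/35
  k=3: −1/(3!*0!*0!*1!*0!*2!) = -1/12
Σ = -1/12  ⇒  CG² = 576/35*(-1/12)² = 4/35
CG = −√(4/35) = -0.338062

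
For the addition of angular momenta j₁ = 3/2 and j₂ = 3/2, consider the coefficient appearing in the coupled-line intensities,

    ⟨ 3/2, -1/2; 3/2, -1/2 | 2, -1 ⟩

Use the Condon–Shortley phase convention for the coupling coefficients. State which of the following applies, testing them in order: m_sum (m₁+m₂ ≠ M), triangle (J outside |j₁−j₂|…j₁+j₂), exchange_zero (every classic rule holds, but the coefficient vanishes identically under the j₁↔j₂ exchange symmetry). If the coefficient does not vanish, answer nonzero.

m-sum: m₁+m₂ = -1/2+(-1/2) = -1, M = -1  ✓
triangle: |j₁−j₂| = 0 ≤ J = 2 ≤ j₁+j₂ = 3  ✓
exchange: j₁=j₂ and m₁=m₂, and (−1)^(j₁+j₂−J) = (−1)^1 = −1 forces ⟨j₁m₁;j₂m₂|JM⟩ = −⟨j₂m₂;j₁m₁|JM⟩ = −⟨j₁m₁;j₂m₂|JM⟩ ⇒ the coefficient vanishes identically
Racah sum check: Σ_k collapses to 0 ⇒ CG = 0

exchange_zero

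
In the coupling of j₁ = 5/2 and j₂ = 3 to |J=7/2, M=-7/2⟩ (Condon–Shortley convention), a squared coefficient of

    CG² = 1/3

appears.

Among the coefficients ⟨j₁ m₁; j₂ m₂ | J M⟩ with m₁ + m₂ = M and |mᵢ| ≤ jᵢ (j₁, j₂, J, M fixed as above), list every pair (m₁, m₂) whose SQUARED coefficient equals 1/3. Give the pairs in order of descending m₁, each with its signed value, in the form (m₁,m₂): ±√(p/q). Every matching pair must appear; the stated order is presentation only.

(-1/2,-3): +√(1/3)

Admissible pairs with m₁+m₂ = M = -7/2: (-5/2,-1), (-3/2,-2), (-1/2,-3)
  (m₁,m₂)=(-1/2,-3): CG² = 1/3, CG = +√(1/3)   ← matches the target
  (m₁,m₂)=(-3/2,-2): CG² = 4/9, CG = −√(4/9)
  (m₁,m₂)=(-5/2,-1): CG² = 2/9, CG = +√(2/9)
Pairs with CG² = 1/3: (-1/2,-3): +√(1/3)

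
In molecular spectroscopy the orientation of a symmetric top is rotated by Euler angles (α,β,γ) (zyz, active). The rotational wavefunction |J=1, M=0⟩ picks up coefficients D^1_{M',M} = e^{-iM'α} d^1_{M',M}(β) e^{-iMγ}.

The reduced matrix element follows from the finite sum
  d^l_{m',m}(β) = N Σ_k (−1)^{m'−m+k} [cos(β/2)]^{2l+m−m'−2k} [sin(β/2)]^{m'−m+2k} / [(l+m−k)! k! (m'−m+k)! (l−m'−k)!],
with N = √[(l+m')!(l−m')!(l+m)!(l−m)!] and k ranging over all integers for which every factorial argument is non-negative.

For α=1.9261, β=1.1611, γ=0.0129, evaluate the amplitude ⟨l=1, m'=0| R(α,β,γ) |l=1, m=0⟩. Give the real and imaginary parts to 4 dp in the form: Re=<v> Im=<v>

Re=0.3983 Im=0.0000

D^1_{0,0}(1.9261,1.1611,0.0129) = e^{-i·0·1.9261}·d^1_{0,0}(1.1611)·e^{-i·0·0.0129}. Compute d first:
With c≡cos(β/2)=0.836161 and s≡sin(β/2)=0.548484, N=[1·1·1·1]^{1/2}=1.000000
The bounds max(0,m−m')=0 and min(l+m,l−m')=1 give 2 terms
  k=0: (−1)^0·1.0000/(1)·0.8362^2·0.5485^0 = +0.699165
  k=1: (−1)^1·1.0000/(1)·0.8362^0·0.5485^2 = -0.300835
d^1_{0,0}(1.1611) = +0.699165 -0.300835 = +0.398331
D = (+1.000000+0.000000i)·(+0.398331)·(+1.000000+0.000000i) = +0.398331+0.000000i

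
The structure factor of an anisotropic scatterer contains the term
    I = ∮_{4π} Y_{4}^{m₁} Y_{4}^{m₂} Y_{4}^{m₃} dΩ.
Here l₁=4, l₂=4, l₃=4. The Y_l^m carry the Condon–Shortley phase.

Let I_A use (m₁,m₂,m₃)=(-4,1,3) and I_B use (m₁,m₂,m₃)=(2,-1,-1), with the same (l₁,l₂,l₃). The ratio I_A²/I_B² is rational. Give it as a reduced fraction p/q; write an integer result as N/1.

49/36

l's match ⇒ only the (l;m) 3-j factors differ between A and B.
A: triangle coeff Δ(4,4,4) = 1/450450; Σ_t [4,4]: t=4:+1/3456 = 1/3456; (3j)²=35/1287 [(4 4 4; -4 1 3)], sign=-1
B: triangle coeff Δ(4,4,4) = 1/450450; Σ_t [0,2]: t=0:+1/576 t=1:−1/144 t=2:+1/576 = -1/288; (3j)²=20/1001 [(4 4 4; 2 -1 -1)], sign=+1
I_A²/I_B² = (35/1287)/(20/1001) = 49/36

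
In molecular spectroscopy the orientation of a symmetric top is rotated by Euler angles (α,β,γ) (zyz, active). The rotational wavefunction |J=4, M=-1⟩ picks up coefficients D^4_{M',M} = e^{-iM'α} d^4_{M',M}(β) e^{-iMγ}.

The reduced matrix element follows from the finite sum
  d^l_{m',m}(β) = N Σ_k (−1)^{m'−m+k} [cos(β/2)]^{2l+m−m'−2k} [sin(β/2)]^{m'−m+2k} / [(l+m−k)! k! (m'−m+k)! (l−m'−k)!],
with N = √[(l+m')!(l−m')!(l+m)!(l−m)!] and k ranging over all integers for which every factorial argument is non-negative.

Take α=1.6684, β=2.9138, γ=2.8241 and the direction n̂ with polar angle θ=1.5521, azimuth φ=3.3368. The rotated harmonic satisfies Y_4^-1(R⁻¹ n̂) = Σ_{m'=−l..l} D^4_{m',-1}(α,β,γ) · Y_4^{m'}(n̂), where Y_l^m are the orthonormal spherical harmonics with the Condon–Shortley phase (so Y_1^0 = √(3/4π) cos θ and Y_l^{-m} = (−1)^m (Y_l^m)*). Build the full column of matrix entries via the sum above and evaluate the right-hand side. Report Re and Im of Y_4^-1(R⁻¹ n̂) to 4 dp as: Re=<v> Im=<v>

Re=0.0128 Im=0.0554

Need the full column D^4_{m',-1} for m'=−4..4 at α=1.6684, β=2.9138, γ=2.8241.
cos(β/2)=0.113650, sin(β/2)=0.993521
d^4_{-4,-1}: single k=3 term ⇒ +0.000139;  D = -0.000139-0.000010i
d^4_{-3,-1}: k∈[2..3] ⇒ +0.000017 -0.002150 = -0.002133;  D = -0.000053-0.002133i
d^4_{-2,-1}: k∈[1..3] ⇒ +0.000001 -0.000394 +0.020096 = +0.019703;  D = +0.019556-0.002403i
d^4_{-1,-1}: k∈[0..3] ⇒ +0.000000 -0.000032 +0.004877 -0.124223 = -0.119378;  D = +0.026039+0.116504i
d^4_{0,-1}: k∈[0..3] ⇒ -0.000001 +0.000499 -0.038130 +0.485651 = +0.448019;  D = -0.425628+0.139865i
d^4_{1,-1}: k∈[0..3] ⇒ +0.000021 -0.004877 +0.186335 -0.949327 = -0.767847;  D = -0.309656-0.702640i
d^4_{2,-1}: k∈[0..2] ⇒ -0.000263 +0.030144 -0.460729 = -0.430848;  D = -0.375451+0.211345i
d^4_{3,-1}: k∈[0..1] ⇒ +0.002150 -0.098599 = -0.096449;  D = +0.055276+0.079037i
d^4_{4,-1}: single k=0 term ⇒ -0.010634;  D = +0.008079-0.006915i
Y_4^{m'}(θ=1.5521,φ=3.3368) and Σ D·Y over m':
  (-0.0001-0.0000i)·(+0.3141-0.3113i)  (-0.0001-0.0021i)·(-0.0195+0.0129i)  (+0.0196-0.0024i)·(-0.3085+0.1270i)  (+0.0260+0.1165i)·(+0.0260-0.0051i)  (-0.4256+0.1399i)·(+0.3162+0.0000i)  (-0.3097-0.7026i)·(-0.0260-0.0051i)  (-0.3755+0.2113i)·(-0.3085-0.1270i)  (+0.0553+0.0790i)·(+0.0195+0.0129i)  (+0.0081-0.0069i)·(+0.3141+0.3113i)
Y_4^-1(R⁻¹ n̂) = +0.012764+0.055362i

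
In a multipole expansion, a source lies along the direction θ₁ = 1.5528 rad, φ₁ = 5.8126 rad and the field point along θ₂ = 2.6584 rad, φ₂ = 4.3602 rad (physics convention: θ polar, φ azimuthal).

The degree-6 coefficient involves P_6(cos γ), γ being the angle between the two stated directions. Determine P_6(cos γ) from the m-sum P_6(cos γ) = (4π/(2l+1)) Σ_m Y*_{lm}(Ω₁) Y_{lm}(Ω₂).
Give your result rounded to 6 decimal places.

-0.302597

Addition theorem: P_6(cos γ) = (4π/13) Σ_m Y*_{lm}(Ω₁) Y_{lm}(Ω₂), m = −6…6:
  m=-6: (-0.458406-0.150935i) × (+0.002508-0.004162i) = -0.001778+0.001529i  (running Σ = -0.001778+0.001529i)
  m=-5: (-0.021207-0.021346i) × (+0.031503+0.006063i) = -0.000539-0.000801i  (running Σ = -0.002316+0.000728i)
  m=-4: (+0.108904+0.338177i) × (+0.020452+0.125111i) = -0.040082+0.020542i  (running Σ = -0.042399+0.021270i)
  m=-3: (-0.005560+0.034664i) × (-0.283346+0.160069i) = -0.003973-0.010712i  (running Σ = -0.046372+0.010558i)
  m=-2: (+0.190604-0.261624i) × (-0.384461-0.326715i) = -0.158756+0.038311i  (running Σ = -0.205128+0.048869i)
  m=-1: (+0.032970-0.016772i) × (+0.103293-0.281060i) = -0.001308-0.010999i  (running Σ = -0.206437+0.037870i)
  m=0: (-0.315687-0.000000i) × (-0.316246+0.000000i) = +0.099835+0.000000i  (running Σ = -0.106602+0.037870i)
  m=1: (-0.032970-0.016772i) × (-0.103293-0.281060i) = -0.001308+0.010999i  (running Σ = -0.107910+0.048869i)
  m=2: (+0.190604+0.261624i) × (-0.384461+0.326715i) = -0.158756-0.038311i  (running Σ = -0.266666+0.010558i)
  m=3: (+0.005560+0.034664i) × (+0.283346+0.160069i) = -0.003973+0.010712i  (running Σ = -0.270640+0.021270i)
  m=4: (+0.108904-0.338177i) × (+0.020452-0.125111i) = -0.040082-0.020542i  (running Σ = -0.310722+0.000728i)
  m=5: (+0.021207-0.021346i) × (-0.031503+0.006063i) = -0.000539+0.000801i  (running Σ = -0.311261+0.001529i)
  m=6: (-0.458406+0.150935i) × (+0.002508+0.004162i) = -0.001778-0.001529i  (running Σ = -0.313038+0.000000i)
Σ over m = -0.313038+0.000000i; ×(4π/13) → -0.302597+0.000000i. Real part: -0.302597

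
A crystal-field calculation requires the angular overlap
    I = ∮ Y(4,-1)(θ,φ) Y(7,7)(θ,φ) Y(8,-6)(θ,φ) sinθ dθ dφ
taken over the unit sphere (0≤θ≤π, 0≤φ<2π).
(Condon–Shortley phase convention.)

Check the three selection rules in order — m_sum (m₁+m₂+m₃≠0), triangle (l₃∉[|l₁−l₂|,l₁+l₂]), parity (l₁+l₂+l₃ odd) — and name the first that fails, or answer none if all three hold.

parity

m₁+m₂+m₃ = -1 + 7 − 6 = 0  ✓
triangle: |4−7|=3 ≤ l₃=8 ≤ 4+7=11  ✓
parity: l₁+l₂+l₃ = 19 is odd  ✗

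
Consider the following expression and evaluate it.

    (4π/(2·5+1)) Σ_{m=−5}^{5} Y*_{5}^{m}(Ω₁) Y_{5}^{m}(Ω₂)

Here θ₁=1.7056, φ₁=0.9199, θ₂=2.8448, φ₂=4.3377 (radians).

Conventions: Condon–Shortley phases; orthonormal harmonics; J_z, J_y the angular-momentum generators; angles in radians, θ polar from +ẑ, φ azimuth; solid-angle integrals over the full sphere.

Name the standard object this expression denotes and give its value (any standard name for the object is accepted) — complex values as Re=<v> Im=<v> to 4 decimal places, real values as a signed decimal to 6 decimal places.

Legendre polynomial (addition theorem), -0.252704

This sum is the spherical-harmonic addition theorem: it equals the Legendre polynomial P_l(cos γ) of the angle γ between the two directions.
Expand P_5 via completeness: Σ_{m} conj(Y_{5,m}) at Ω₁ times Y_{5,m} at Ω₂ —
  [-5]  conj(Y_{5,-5})(Ω₁) = (-0.049955, -0.440634) ; Y_{5,-5}(Ω₂) = (-0.000948, -0.000296) ; Δ = (-0.000083, 0.000432)
  [-4]  conj(Y_{5,-4})(Ω₁) = (0.163325, 0.097460) ; Y_{5,-4}(Ω₂) = (-0.000739, -0.010241) ; Δ = (0.000877, -0.001745)
  [-3]  conj(Y_{5,-3})(Ω₁) = (0.261586, -0.105055) ; Y_{5,-3}(Ω₂) = (0.056425, -0.027029) ; Δ = (0.011921, -0.012998)
  [-2]  conj(Y_{5,-2})(Ω₁) = (-0.056220, 0.203929) ; Y_{5,-2}(Ω₂) = (0.176926, 0.164618) ; Δ = (-0.043517, 0.026825)
  [-1]  conj(Y_{5,-1})(Ω₁) = (0.144989, 0.190369) ; Y_{5,-1}(Ω₂) = (-0.197416, 0.501990) ; Δ = (-0.124186, 0.035201)
  [+0]  conj(Y_{5,0})(Ω₁) = (-0.216215, -0.000000) ; Y_{5,0}(Ω₂) = (-0.410577, 0.000000) ; Δ = (0.088773, 0.000000)
  [+1]  conj(Y_{5,1})(Ω₁) = (-0.144989, 0.190369) ; Y_{5,1}(Ω₂) = (0.197416, 0.501990) ; Δ = (-0.124186, -0.035201)
  [+2]  conj(Y_{5,2})(Ω₁) = (-0.056220, -0.203929) ; Y_{5,2}(Ω₂) = (0.176926, -0.164618) ; Δ = (-0.043517, -0.026825)
  [+3]  conj(Y_{5,3})(Ω₁) = (-0.261586, -0.105055) ; Y_{5,3}(Ω₂) = (-0.056425, -0.027029) ; Δ = (0.011921, 0.012998)
  [+4]  conj(Y_{5,4})(Ω₁) = (0.163325, -0.097460) ; Y_{5,4}(Ω₂) = (-0.000739, 0.010241) ; Δ = (0.000877, 0.001745)
  [+5]  conj(Y_{5,5})(Ω₁) = (0.049955, -0.440634) ; Y_{5,5}(Ω₂) = (0.000948, -0.000296) ; Δ = (-0.000083, -0.000432)
Total Σ_m = (-0.221205, 0.000000). Multiply by 1.142397: (-0.252704, 0.000000). P_5(cos γ) = -0.252704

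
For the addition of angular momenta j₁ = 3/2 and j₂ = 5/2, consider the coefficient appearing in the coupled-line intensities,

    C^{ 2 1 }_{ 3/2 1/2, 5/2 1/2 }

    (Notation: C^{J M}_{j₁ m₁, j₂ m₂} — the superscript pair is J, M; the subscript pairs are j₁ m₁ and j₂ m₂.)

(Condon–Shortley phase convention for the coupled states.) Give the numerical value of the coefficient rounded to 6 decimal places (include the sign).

j₁+j₂−J=2  J+j₁−j₂=1  J−j₁+j₂=3  j₁+j₂+J+1=7
(j₁±m₁, j₂±m₂, J±M) = (2,1,3,2,3,1)
P² = 12/7
sum k=0..1:
  [0] +1/12 = 1/12
  [1] −1/2 = -1/2
S = -5/12
C² = P²·S² = 25/84 ; C = -0.545545

-0.545545  (= −√(25/84))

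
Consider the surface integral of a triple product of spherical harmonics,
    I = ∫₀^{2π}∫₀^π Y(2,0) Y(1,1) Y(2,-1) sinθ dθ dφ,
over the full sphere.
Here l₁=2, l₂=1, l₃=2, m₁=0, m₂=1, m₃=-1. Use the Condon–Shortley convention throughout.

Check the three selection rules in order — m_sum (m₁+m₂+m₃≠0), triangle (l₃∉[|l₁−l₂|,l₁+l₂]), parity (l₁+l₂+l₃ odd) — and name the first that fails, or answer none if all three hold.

parity

azimuthal sum: 0 + 1 − 1 = 0  ✓
1 ≤ 2 ≤ 3 (triangle on l)  ✓
L = 2 + 1 + 2 = 5 (odd)  ✗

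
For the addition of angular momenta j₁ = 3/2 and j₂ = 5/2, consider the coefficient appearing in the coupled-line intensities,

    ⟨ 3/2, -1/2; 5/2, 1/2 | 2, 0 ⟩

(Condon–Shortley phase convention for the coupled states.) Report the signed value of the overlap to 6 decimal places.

triangle: 2!×1!×3!/7! = 12/5040
(j±m)!: 1!×2!×3!×2!×2!×2! = 96
prefactor² = (2J+1)×Δ×N² = 8/7
  k=1: −1/(1!×1!×1!×2!×0!×1!) = -1/2
  k=2: +1/(2!×0!×0!×1!×1!×2!) = 1/4
Σ = -1/4  ⇒  CG² = 8/7×(-1/4)² = 1/14
CG = −√(1/14) = -0.267261

-0.267261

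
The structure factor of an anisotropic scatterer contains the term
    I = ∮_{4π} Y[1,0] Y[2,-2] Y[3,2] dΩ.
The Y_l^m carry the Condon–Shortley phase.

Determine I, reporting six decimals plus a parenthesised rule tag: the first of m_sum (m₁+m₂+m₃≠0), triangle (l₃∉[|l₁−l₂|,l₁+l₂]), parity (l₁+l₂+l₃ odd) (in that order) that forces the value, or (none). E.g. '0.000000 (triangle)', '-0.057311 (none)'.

Checks pass: Σm=0; 6 even; l₃=3∈[1,3].
(2·1+1)(2·2+1)(2·3+1) = 105
Δ: 0! 2! 4! / 7! → 1/105
sum: t=0:+1/4 = 1/4
3j²(1 2 3; 0 0 0) = Δ·Π!·Σ² = 3/35  (sign -1)
sum: t=0:+1/24 = 1/24
3j²(1 2 3; 0 -2 2) = Δ·Π!·Σ² = 1/21  (sign -1)
combine: 4πI² = 105·3/35·1/21 = 3/7
take √, sign +1: I = 0.18467439
No selection rule forces the value: the integral is nonzero (none).

0.184674 (none)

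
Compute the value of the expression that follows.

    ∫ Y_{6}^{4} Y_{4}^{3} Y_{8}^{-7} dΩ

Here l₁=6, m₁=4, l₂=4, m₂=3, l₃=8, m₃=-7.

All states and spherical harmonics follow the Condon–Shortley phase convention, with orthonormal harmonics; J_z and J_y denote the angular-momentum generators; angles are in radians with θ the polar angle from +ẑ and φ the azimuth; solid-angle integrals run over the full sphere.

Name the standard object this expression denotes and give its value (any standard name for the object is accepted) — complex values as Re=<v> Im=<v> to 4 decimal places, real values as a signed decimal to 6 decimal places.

This is a Gaunt coefficient — the integral of a triple product of spherical harmonics over the sphere.
m-sum 0 ✓  L=18 even ✓  2≤8≤10 ✓
Π(2lᵢ+1) = 13×9×17 = 1989
triangle coeff Δ(6,4,8) = 1/23279256
Σ_t [0,2]: t=0:+1/1658880 t=1:−1/518400 t=2:+1/1658880 = -1/1382400
(3j)²=504/46189 [(6 4 8; 0 0 0)], sign=-1
Σ_t [1,2]: t=1:−1/261273600 t=2:+1/870912000 = -1/373248000
(3j)²=343/23256 [(6 4 8; 4 3 -7)], sign=+1
⇒ 4πI² = 21609/67507
I = (-1)√(21609/67507/(4π)) = -0.15960188

Gaunt coefficient, -0.159602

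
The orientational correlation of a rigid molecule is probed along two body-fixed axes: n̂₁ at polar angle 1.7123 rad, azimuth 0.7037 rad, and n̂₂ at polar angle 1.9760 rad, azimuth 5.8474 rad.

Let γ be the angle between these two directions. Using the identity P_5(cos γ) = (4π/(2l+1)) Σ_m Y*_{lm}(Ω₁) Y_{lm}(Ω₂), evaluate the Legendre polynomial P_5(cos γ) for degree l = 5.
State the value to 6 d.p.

0.216420

Summing Y*_{l m}(θ₁,φ₁)·Y_{l m}(θ₂,φ₂) over m ∈ [−5, 5]; prefactor 4π/(2·5+1) = 1.142397:
  [-5]  conj(Y_{5,-5})(Ω₁) = (-0.410414, -0.162454) ; Y_{5,-5}(Ω₂) = (-0.173845, 0.249727) ; Δ = (0.111917, -0.074249)
  [-4]  conj(Y_{5,-4})(Ω₁) = (0.188319, -0.063830) ; Y_{5,-4}(Ω₂) = (0.070781, -0.406618) ; Δ = (-0.012625, -0.081092)
  [-3]  conj(Y_{5,-3})(Ω₁) = (0.141760, -0.236329) ; Y_{5,-3}(Ω₂) = (0.027871, 0.103337) ; Δ = (0.028373, 0.008062)
  [-2]  conj(Y_{5,-2})(Ω₁) = (0.035834, 0.217350) ; Y_{5,-2}(Ω₂) = (0.193866, 0.230528) ; Δ = (-0.043158, 0.050398)
  [-1]  conj(Y_{5,-1})(Ω₁) = (0.176447, 0.149739) ; Y_{5,-1}(Ω₂) = (-0.178368, -0.083056) ; Δ = (-0.019036, -0.041364)
  [+0]  conj(Y_{5,0})(Ω₁) = (-0.224853, -0.000000) ; Y_{5,0}(Ω₂) = (-0.260179, 0.000000) ; Δ = (0.058502, 0.000000)
  [+1]  conj(Y_{5,1})(Ω₁) = (-0.176447, 0.149739) ; Y_{5,1}(Ω₂) = (0.178368, -0.083056) ; Δ = (-0.019036, 0.041364)
  [+2]  conj(Y_{5,2})(Ω₁) = (0.035834, -0.217350) ; Y_{5,2}(Ω₂) = (0.193866, -0.230528) ; Δ = (-0.043158, -0.050398)
  [+3]  conj(Y_{5,3})(Ω₁) = (-0.141760, -0.236329) ; Y_{5,3}(Ω₂) = (-0.027871, 0.103337) ; Δ = (0.028373, -0.008062)
  [+4]  conj(Y_{5,4})(Ω₁) = (0.188319, 0.063830) ; Y_{5,4}(Ω₂) = (0.070781, 0.406618) ; Δ = (-0.012625, 0.081092)
  [+5]  conj(Y_{5,5})(Ω₁) = (0.410414, -0.162454) ; Y_{5,5}(Ω₂) = (0.173845, 0.249727) ; Δ = (0.111917, 0.074249)
Accumulated sum (0.189443, 0.000000); after 4π/(2l+1) scaling, (0.216420, 0.000000) ⇒ P_5 = 0.216420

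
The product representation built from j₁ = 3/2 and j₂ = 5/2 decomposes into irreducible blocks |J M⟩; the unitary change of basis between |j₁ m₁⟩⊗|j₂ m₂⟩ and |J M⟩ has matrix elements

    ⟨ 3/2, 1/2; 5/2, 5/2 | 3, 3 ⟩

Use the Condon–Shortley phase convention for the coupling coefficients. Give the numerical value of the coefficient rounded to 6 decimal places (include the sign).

−√(5/8) = -0.790569

√[7·1!2!4!/8! · 2!1!5!0!6!0!] = √(1440)
  +(−1)^1/∏(1,0,0,4,2,0)! = -1/48  (running -1/48)
⟨..|..⟩ = √(1440)·(-1/48) = -0.790569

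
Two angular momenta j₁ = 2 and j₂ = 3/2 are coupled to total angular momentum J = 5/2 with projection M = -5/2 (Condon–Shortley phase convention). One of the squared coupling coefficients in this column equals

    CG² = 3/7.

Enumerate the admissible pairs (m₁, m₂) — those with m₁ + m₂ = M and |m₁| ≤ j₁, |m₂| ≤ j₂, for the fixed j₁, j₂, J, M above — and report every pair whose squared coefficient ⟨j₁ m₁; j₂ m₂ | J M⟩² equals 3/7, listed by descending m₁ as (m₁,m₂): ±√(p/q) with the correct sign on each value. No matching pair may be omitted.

Admissible pairs with m₁+m₂ = M = -5/2: (-2,-1/2), (-1,-3/2)
  (m₁,m₂)=(-1,-3/2): CG² = 3/7, CG = +√(3/7)   ← matches the target
  (m₁,m₂)=(-2,-1/2): CG² = 4/7, CG = −√(4/7)
Pairs with CG² = 3/7: (-1,-3/2): +√(3/7)

(-1,-3/2): +√(3/7)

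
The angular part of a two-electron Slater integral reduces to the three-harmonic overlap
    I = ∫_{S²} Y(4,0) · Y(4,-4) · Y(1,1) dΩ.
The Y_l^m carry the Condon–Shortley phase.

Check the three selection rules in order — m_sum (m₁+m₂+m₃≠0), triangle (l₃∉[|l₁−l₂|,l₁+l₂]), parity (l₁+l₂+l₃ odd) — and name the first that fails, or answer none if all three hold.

m_sum

m₁+m₂+m₃ = 0 − 4 + 1 = -3  ✗
triangle: |4−4|=0 ≤ l₃=1 ≤ 4+4=8
parity: l₁+l₂+l₃ = 9 is odd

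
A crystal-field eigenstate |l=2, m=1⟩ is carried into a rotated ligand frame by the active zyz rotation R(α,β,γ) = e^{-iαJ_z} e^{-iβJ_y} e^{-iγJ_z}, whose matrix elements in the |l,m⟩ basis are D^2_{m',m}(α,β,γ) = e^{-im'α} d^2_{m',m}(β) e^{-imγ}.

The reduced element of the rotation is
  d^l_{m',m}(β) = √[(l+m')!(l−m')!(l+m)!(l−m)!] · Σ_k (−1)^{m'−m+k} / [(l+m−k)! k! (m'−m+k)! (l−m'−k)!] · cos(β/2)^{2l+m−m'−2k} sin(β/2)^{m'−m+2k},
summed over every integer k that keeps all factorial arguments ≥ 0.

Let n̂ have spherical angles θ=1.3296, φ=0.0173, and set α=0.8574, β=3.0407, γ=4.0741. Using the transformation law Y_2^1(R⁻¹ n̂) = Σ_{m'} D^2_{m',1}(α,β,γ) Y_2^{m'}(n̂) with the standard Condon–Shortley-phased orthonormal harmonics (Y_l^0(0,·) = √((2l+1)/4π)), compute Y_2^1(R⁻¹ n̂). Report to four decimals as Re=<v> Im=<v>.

Re=0.1304 Im=-0.0142

Need the full column D^2_{m',1} for m'=−2..2 at α=0.8574, β=3.0407, γ=4.0741.
cos(β/2)=0.050425, sin(β/2)=0.998728
d^2_{-2,1}: single k=3 term ⇒ +0.100465;  D = -0.071260-0.070819i
d^2_{-1,1}: k∈[2..3] ⇒ +0.007609 -0.994921 = -0.987312;  D = +0.984529-0.074085i
d^2_{0,1}: k∈[1..2] ⇒ +0.000314 -0.123045 = -0.122731;  D = +0.073126-0.098567i
d^2_{1,1}: k∈[0..1] ⇒ +0.000006 -0.007609 = -0.007602;  D = -0.001652-0.007420i
d^2_{2,1}: single k=0 term ⇒ -0.000256;  D = -0.000225-0.000121i
Y_2^{m'}(θ=1.3296,φ=0.0173) and Σ D·Y over m':
  (-0.0713-0.0708i)·(+0.3640-0.0126i)  (+0.9845-0.0741i)·(+0.1792-0.0031i)  (+0.0731-0.0986i)·(-0.2614+0.0000i)  (-0.0017-0.0074i)·(-0.1792-0.0031i)  (-0.0002-0.0001i)·(+0.3640+0.0126i)
Y_2^1(R⁻¹ n̂) = +0.130409-0.014153i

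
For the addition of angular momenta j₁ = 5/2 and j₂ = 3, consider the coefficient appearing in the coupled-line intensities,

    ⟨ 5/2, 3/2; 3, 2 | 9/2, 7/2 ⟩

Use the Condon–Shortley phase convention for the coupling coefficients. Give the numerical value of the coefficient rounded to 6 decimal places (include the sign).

triangle: 1!·4!·5!/11! = 2880/39916800
(j±m)!: 4!·1!·5!·1!·8!·1! = 116121600
prefactor² = (2J+1)·Δ·N² = 921600/11
  k=0: +1/(0!·1!·1!·5!·3!·0!) = 1/720
  k=1: −1/(1!·0!·0!·4!·4!·1!) = -1/576
Σ = -1/2880  ⇒  CG² = 921600/11·(-1/2880)² = 1/99
CG = −√(1/99) = -0.100504

-0.100504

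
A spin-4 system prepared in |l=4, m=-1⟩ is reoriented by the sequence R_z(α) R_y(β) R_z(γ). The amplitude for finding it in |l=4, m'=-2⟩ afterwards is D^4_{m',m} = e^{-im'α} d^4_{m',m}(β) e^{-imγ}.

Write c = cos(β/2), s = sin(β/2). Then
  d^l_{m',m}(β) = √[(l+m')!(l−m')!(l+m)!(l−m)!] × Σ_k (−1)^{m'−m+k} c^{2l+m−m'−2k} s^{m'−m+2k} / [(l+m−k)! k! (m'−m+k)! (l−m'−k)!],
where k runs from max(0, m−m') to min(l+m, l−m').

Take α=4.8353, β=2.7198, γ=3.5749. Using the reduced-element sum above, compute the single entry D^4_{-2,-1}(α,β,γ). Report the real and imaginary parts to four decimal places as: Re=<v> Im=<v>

Re=0.0841 Im=0.0679

First d^4_{-2,-1}(β=2.7198), then the phase factors e^{-i(-2)α} and e^{-i(-1)γ}:
Half-angle: c=0.209336, s=0.977844. N=√(2·720·6·120)=1018.233765
k∈{1,2,3} keeps every argument non-negative
  k=1: (−1)^0·1018.2338/(240)·0.2093^7·0.9778^1 = +0.000073
  k=2: (−1)^1·1018.2338/(48)·0.2093^5·0.9778^3 = -0.007973
  k=3: (−1)^2·1018.2338/(72)·0.2093^3·0.9778^5 = +0.115984
d^4_{-2,-1}(2.7198) = +0.000073 -0.007973 +0.115984 = +0.108083
D = (-0.969938-0.243354i)·(+0.108083)·(-0.907582-0.419875i) = +0.084102+0.067889i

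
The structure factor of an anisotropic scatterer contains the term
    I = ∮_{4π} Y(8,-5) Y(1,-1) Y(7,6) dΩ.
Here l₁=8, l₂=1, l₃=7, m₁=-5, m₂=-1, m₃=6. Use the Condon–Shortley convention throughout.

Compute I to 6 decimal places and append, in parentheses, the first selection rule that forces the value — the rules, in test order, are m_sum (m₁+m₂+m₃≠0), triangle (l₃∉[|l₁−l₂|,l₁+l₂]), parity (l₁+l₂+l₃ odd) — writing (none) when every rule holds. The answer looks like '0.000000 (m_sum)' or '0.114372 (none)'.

Checks pass: Σm=0; 16 even; l₃=7∈[7,9].
(2·8+1)(2·1+1)(2·7+1) = 765
Δ: 2! 14! 0! / 17! → 1/2040
sum: t=1:−1/25401600 = -1/25401600
3j²(8 1 7; 0 0 0) = Δ·Π!·Σ² = 8/255  (sign +1)
sum: t=0:+1/12454041600 = 1/12454041600
3j²(8 1 7; -5 -1 6) = Δ·Π!·Σ² = 1/680  (sign -1)
combine: 4πI² = 765·8/255·1/680 = 3/85
take √, sign -1: I = -0.05299638
No selection rule forces the value: the integral is nonzero (none).

-0.052996 (none)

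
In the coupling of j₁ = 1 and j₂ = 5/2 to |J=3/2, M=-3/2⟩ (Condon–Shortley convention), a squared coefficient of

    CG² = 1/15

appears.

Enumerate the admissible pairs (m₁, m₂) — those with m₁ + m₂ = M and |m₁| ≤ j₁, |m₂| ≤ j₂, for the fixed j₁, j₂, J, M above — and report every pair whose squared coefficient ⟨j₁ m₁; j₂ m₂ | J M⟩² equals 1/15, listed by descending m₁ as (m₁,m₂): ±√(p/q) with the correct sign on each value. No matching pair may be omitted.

(-1,-1/2): +√(1/15)

Admissible pairs with m₁+m₂ = M = -3/2: (-1,-1/2), (0,-3/2), (1,-5/2)
  (m₁,m₂)=(1,-5/2): CG² = 2/3, CG = +√(2/3)
  (m₁,m₂)=(0,-3/2): CG² = 4/15, CG = −√(4/15)
  (m₁,m₂)=(-1,-1/2): CG² = 1/15, CG = +√(1/15)   ← matches the target
Pairs with CG² = 1/15: (-1,-1/2): +√(1/15)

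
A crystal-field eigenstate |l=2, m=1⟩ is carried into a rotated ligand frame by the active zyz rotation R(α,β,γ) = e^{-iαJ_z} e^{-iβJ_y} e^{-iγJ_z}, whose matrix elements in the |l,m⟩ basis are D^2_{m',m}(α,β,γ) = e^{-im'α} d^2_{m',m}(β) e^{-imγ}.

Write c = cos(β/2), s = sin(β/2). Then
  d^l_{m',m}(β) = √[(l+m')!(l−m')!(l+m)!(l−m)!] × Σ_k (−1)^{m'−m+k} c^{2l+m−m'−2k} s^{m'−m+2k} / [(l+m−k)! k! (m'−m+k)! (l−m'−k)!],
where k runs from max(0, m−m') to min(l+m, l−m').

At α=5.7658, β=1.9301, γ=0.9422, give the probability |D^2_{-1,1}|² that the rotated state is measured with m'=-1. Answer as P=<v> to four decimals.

D^2_{-1,1}(5.7658,1.9301,0.9422) = e^{-i·-1·5.7658}·d^2_{-1,1}(1.9301)·e^{-i·1·0.9422}. Compute d first:
c=cos(1.930100/2)=0.569376, s=sin(1.930100/2)=0.822077; N=√[1·6·6·1]=6.000000
The bounds max(0,m−m')=2 and min(l+m,l−m')=3 give 2 terms
  k=2: (−1)^0·6.0000/(2)·0.5694^2·0.8221^2 = +0.657271
  k=3: (−1)^1·6.0000/(6)·0.5694^0·0.8221^4 = -0.456721
d^2_{-1,1}(1.9301) = +0.657271 -0.456721 = +0.200550
|D^2_{-1,1}|² = |d^2_{-1,1}(β)|² = (+0.200550)² = 0.040220 (the z-rotation phases have unit modulus)

P=0.0402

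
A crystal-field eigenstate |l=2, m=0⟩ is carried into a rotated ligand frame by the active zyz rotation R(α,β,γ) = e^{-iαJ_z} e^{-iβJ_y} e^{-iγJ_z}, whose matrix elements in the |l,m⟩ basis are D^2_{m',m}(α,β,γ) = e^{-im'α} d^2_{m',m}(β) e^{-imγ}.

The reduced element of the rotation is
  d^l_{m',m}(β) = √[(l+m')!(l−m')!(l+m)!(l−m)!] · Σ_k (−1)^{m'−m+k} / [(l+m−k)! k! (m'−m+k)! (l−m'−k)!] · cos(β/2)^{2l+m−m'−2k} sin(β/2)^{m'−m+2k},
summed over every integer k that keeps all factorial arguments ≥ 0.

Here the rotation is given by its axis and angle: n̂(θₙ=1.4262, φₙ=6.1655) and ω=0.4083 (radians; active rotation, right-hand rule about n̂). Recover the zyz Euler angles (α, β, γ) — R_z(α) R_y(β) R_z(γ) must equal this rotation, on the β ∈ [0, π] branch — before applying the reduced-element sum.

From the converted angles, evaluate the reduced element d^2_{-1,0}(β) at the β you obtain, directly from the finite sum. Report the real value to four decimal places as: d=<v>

Axis–angle → zyz. n̂ = (sinθₙcosφₙ, sinθₙsinφₙ, cosθₙ) = (+0.982719, -0.116189, +0.144093), ω = 0.4083.
R = I cosω + sinω [n̂]ₓ + (1−cosω) n̂n̂ᵀ gives
  R = [+0.997184, -0.066598, -0.034492; +0.047826, +0.918907, -0.391565; +0.057773, +0.388812, +0.919504]
β = atan2(√(R₁₃²+R₂₃²), R₃₃) = 0.403980; α = atan2(R₂₃, R₁₃) mod 2π = 4.624527; γ = atan2(R₃₂, −R₃₁) mod 2π = 1.718305
d^2_{-1,0}(β=0.4040) via the finite sum:
With c≡cos(β/2)=0.979669 and s≡sin(β/2)=0.200619, N=[1·6·2·2]^{1/2}=4.898979
k∈{1,2} keeps every argument non-negative
  k=1: (−1)^0·4.8990/(2)·0.9797^3·0.2006^1 = +0.462047
  k=2: (−1)^1·4.8990/(2)·0.9797^1·0.2006^3 = -0.019376
d^2_{-1,0}(0.4040) = +0.462047 -0.019376 = +0.442671

d=0.4427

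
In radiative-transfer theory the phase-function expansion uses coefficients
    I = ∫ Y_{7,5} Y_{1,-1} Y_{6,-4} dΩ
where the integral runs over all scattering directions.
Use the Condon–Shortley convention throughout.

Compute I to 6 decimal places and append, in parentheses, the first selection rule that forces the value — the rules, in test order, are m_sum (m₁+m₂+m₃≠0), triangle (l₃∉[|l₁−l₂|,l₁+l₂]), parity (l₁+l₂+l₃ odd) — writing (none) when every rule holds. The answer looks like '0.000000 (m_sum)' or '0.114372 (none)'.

m-sum 0 ✓  L=14 even ✓  6≤6≤8 ✓
Π(2lᵢ+1) = 15×3×13 = 585
triangle coeff Δ(7,1,6) = 1/1365
Σ_t [1,1]: t=1:−1/518400 = -1/518400
(3j)²=7/195 [(7 1 6; 0 0 0)], sign=-1
Σ_t [0,0]: t=0:+1/14515200 = 1/14515200
(3j)²=22/455 [(7 1 6; 5 -1 -4)], sign=+1
⇒ 4πI² = 66/65
I = (-1)√(66/65/(4π)) = -0.28425647
No selection rule forces the value: the integral is nonzero (none).

-0.284256 (none)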